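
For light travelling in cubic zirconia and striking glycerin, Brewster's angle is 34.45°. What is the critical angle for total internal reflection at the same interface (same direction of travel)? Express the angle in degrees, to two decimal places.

From Brewster, n₂/n₁ = tan θ_B = tan 34.45° = 0.6860.
Then sin θ_c = n₂/n₁ = 0.6860, so θ_c = arcsin 0.6860 = 43.31°.

θ_c ≈ 43.31°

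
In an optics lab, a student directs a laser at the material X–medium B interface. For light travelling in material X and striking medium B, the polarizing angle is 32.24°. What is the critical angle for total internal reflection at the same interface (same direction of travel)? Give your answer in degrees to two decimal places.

From Brewster, n₂/n₁ = tan θ_B = tan 32.24° = 0.6307.
Then sin θ_c = n₂/n₁ = 0.6307, so θ_c = arcsin 0.6307 = 39.10°.

θ_c ≈ 39.10°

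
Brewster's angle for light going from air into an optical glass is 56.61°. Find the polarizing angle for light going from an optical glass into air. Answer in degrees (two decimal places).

θ_B' ≈ 33.39°

Reversing the direction swaps n₁ and n₂, so tan θ_B' = 1/tan θ_B and θ_B' = 90° − θ_B.
Hence θ_B' = 90° − 56.61° = 33.39°.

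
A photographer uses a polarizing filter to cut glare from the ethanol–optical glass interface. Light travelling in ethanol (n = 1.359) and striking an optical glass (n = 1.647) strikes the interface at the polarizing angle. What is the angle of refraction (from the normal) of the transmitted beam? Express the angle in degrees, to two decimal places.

θ_t ≈ 39.53°

First find Brewster's angle: tan θ_B = 1.647/1.359 = 1.2119, giving θ_B = 50.47°.
The refracted ray is perpendicular to the reflected ray, so θ_t = 90° − θ_B = 39.53°.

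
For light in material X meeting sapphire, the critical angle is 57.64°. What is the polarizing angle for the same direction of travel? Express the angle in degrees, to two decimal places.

At the critical angle sin θ_c = n₂/n₁, giving n₂/n₁ = sin 57.64° = 0.8447.
Then tan θ_B = n₂/n₁ = 0.8447, so θ_B = arctan 0.8447 = 40.19°.

θ_B ≈ 40.19°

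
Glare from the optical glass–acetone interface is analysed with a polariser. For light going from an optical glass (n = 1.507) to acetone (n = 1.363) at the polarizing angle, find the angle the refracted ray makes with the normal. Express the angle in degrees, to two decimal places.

θ_t ≈ 47.87°

θ_B = arctan(n₂/n₁) = arctan(1.363/1.507) = 42.13°.
Since θ_B + θ_t = 90° at Brewster incidence, θ_t = 90° − 42.13° = 47.87°.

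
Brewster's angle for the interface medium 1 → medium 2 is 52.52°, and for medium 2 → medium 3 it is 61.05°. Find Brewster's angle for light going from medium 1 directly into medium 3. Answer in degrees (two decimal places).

Each Brewster angle gives a ratio: n₂/n₁ = tan 52.52° = 1.3042, n₃/n₂ = tan 61.05° = 1.8078.
n₃/n₁ = 2.3576. Then tan θ_B(1→3) = n₃/n₁, so θ_B(1→3) = arctan(2.3576) = 67.02°.

θ_B ≈ 67.02°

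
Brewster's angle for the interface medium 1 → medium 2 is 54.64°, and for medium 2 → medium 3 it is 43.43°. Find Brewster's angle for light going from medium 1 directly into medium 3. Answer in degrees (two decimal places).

tan θ_B(1→2) = n₂/n₁ = tan 54.64° = 1.4092.
tan θ_B(2→3) = n₃/n₂ = tan 43.43° = 0.9466.
So n₃/n₁ = (n₂/n₁)(n₃/n₂) = 1.4092 × 0.9466 = 1.3340.
θ_B(1→3) = arctan(1.3340) = 53.14°.

θ_B ≈ 53.14°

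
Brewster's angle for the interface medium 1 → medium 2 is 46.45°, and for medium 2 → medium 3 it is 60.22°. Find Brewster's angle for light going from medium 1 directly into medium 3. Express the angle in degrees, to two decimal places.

n₂/n₁ = tan 46.45° = 1.0519 and n₃/n₂ = tan 60.22° = 1.7475.
Multiplying, n₃/n₁ = 1.0519 × 1.7475 = 1.8383, and θ_B(1→3) = arctan 1.8383 = 61.45°.

θ_B ≈ 61.45°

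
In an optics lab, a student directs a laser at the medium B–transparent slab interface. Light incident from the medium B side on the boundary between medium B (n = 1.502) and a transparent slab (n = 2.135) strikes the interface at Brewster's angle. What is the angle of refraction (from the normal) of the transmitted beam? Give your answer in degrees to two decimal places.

θ_t ≈ 35.13°

tan θ_B = n₂/n₁ = 2.135/1.502 = 1.4214, so θ_B = 54.87°.
The refracted ray is perpendicular to the reflected ray, so θ_t = 90° − θ_B = 35.13°.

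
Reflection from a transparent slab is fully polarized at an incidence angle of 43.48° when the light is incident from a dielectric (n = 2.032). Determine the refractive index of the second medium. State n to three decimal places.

Brewster's law: tan θ_B = n₂/n₁ (light incident in a dielectric, refracted into a transparent slab).
n₂ = n₁ tan θ_B = 2.032 × tan 43.48° = 1.927.

n ≈ 1.927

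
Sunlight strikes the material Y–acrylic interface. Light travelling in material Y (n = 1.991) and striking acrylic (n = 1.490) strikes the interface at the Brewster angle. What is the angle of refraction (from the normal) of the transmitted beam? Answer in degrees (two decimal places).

First find Brewster's angle: tan θ_B = 1.490/1.991 = 0.7484, giving θ_B = 36.81°.
Since θ_B + θ_t = 90° at Brewster incidence, θ_t = 90° − 36.81° = 53.19°.

θ_t ≈ 53.19°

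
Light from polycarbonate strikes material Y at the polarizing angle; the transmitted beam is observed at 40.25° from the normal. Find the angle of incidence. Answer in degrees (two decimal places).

Since the reflected and refracted rays are at right angles at the polarizing angle, θ_B + θ_t = 90°.
θ_B = 90° − 40.25° = 49.75°.

θ_B ≈ 49.75°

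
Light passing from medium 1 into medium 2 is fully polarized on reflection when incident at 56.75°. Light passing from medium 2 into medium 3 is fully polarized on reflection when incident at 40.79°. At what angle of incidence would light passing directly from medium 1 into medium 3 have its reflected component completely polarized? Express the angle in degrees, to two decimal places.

Each Brewster angle gives a ratio: n₂/n₁ = tan 56.75° = 1.5253, n₃/n₂ = tan 40.79° = 0.8629.
So n₃/n₁ = (n₂/n₁)(n₃/n₂) = 1.5253 × 0.8629 = 1.3161.
θ_B(1→3) = arctan(1.3161) = 52.77°.

θ_B ≈ 52.77°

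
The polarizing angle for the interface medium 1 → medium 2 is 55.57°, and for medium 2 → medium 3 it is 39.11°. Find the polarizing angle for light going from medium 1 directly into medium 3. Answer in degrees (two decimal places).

Each Brewster angle gives a ratio: n₂/n₁ = tan 55.57° = 1.4588, n₃/n₂ = tan 39.11° = 0.8130.
n₃/n₁ = 1.1860. Then tan θ_B(1→3) = n₃/n₁, so θ_B(1→3) = arctan(1.1860) = 49.86°.

θ_B ≈ 49.86°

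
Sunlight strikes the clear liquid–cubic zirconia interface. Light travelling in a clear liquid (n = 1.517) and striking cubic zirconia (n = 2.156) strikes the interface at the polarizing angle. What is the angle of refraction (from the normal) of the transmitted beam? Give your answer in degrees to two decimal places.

tan θ_B = n₂/n₁ = 2.156/1.517 = 1.4212, so θ_B = 54.87°.
Since θ_B + θ_t = 90° at Brewster incidence, θ_t = 90° − 54.87° = 35.13°.

θ_t ≈ 35.13°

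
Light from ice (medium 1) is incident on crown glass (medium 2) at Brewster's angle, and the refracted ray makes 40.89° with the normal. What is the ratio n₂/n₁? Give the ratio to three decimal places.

n₂/n₁ ≈ 1.155

θ_B + θ_t = 90°, so θ_B = 90° − 40.89° = 49.11°.
tan θ_B = n₂/n₁, so n₂/n₁ = tan 49.11° = 1.155.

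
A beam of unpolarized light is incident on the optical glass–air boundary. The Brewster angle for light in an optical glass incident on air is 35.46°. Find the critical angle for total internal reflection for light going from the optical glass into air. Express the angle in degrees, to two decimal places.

tan θ_B = n₂/n₁ = tan 35.46° = 0.7122.
Total internal reflection: sin θ_c = n₂/n₁ = 0.7122.
θ_c = arcsin(0.7122) = 45.42°.

θ_c ≈ 45.42°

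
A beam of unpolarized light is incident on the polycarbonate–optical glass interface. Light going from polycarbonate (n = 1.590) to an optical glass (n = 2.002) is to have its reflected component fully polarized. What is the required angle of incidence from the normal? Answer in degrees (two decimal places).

tan θ_B = n₂/n₁ = 2.002/1.590 = 1.2591.
θ_B = arctan(1.2591) = 51.54°.

θ_B ≈ 51.54°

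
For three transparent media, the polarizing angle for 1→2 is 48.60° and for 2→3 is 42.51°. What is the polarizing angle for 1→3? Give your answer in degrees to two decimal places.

Each Brewster angle gives a ratio: n₂/n₁ = tan 48.60° = 1.1343, n₃/n₂ = tan 42.51° = 0.9167.
So n₃/n₁ = (n₂/n₁)(n₃/n₂) = 1.1343 × 0.9167 = 1.0397.
θ_B(1→3) = arctan(1.0397) = 46.12°.

θ_B ≈ 46.12°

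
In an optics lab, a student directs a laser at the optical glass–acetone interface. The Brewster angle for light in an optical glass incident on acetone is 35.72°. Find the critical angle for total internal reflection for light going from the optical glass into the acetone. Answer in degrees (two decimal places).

tan θ_B = n₂/n₁ = tan 35.72° = 0.7191.
Total internal reflection: sin θ_c = n₂/n₁ = 0.7191.
θ_c = arcsin(0.7191) = 45.98°.

θ_c ≈ 45.98°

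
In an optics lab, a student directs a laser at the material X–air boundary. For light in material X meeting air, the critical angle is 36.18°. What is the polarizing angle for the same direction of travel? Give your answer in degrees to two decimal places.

θ_B ≈ 30.55°

sin θ_c = n₂/n₁, so n₂/n₁ = sin 36.18° = 0.5903.
Brewster: tan θ_B = n₂/n₁ = 0.5903.
θ_B = arctan(0.5903) = 30.55°.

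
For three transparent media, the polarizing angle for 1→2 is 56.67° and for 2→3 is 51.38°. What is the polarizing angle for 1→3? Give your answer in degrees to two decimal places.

θ_B ≈ 62.28°

Each Brewster angle gives a ratio: n₂/n₁ = tan 56.67° = 1.5206, n₃/n₂ = tan 51.38° = 1.2518.
Multiplying, n₃/n₁ = 1.5206 × 1.2518 = 1.9035, and θ_B(1→3) = arctan 1.9035 = 62.28°.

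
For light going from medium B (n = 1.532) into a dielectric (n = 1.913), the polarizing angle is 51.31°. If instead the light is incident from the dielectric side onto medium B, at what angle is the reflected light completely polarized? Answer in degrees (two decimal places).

θ_B' ≈ 38.69°

Reversing the direction swaps n₁ and n₂, so tan θ_B' = 1/tan θ_B and θ_B' = 90° − θ_B.
Hence θ_B' = 90° − 51.31° = 38.69°.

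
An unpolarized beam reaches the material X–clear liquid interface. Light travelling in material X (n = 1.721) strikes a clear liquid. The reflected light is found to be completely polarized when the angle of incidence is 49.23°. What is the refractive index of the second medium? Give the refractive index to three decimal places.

Full polarization of the reflected beam means tan θ_B = n₂/n₁, where n₁ is the incident medium (material X).
n₂ = n₁ tan θ_B = 1.721 × tan 49.23° = 1.996.

n ≈ 1.996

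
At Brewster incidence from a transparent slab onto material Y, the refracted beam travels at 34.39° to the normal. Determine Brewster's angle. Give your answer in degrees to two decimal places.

θ_B ≈ 55.61°

Brewster's condition makes the reflected and refracted beams perpendicular: θ_B + θ_t = 90°.
So θ_B = 90° − θ_t = 90° − 34.39° = 55.61°.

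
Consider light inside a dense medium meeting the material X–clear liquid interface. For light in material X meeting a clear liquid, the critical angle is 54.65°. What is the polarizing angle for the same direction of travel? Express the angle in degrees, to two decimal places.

θ_B ≈ 39.20°

At the critical angle sin θ_c = n₂/n₁, giving n₂/n₁ = sin 54.65° = 0.8156.
Then tan θ_B = n₂/n₁ = 0.8156, so θ_B = arctan 0.8156 = 39.20°.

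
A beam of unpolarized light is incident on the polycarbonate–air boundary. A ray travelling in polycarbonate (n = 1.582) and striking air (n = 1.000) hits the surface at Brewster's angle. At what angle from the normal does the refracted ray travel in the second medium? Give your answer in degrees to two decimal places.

tan θ_B = n₂/n₁ = 1.000/1.582 = 0.6321, so θ_B = 32.30°.
Since θ_B + θ_t = 90° at Brewster incidence, θ_t = 90° − 32.30° = 57.70°.

θ_t ≈ 57.70°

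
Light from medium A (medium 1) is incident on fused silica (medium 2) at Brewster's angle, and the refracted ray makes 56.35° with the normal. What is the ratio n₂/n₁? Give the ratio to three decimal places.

At Brewster incidence θ_B = 90° − θ_t = 90° − 56.35° = 33.65°.
tan θ_B = n₂/n₁, so n₂/n₁ = tan 33.65° = 0.666.

n₂/n₁ ≈ 0.666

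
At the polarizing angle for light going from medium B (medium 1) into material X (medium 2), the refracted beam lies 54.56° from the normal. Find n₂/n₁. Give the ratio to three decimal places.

n₂/n₁ ≈ 0.712

θ_B + θ_t = 90°, so θ_B = 90° − 54.56° = 35.44°.
tan θ_B = n₂/n₁, so n₂/n₁ = tan 35.44° = 0.712.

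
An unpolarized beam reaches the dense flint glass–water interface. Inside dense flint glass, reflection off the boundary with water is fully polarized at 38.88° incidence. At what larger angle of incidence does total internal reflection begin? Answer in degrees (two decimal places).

θ_c ≈ 53.74°

tan θ_B = n₂/n₁ = tan 38.88° = 0.8063.
Total internal reflection: sin θ_c = n₂/n₁ = 0.8063.
θ_c = arcsin(0.8063) = 53.74°.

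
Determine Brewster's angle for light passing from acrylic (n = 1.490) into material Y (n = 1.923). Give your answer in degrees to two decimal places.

tan θ_B = n₂/n₁ = 1.923/1.490 = 1.2906.
θ_B = arctan(1.2906) = 52.23°.

θ_B ≈ 52.23°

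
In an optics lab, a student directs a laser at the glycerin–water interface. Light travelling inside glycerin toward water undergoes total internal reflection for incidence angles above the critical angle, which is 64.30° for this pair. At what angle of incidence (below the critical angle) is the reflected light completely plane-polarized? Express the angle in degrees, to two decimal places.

n₂/n₁ = sin θ_c = sin 64.30° = 0.9011.
tan θ_B equals the same ratio, so θ_B = arctan(0.9011) = 42.02°.

θ_B ≈ 42.02°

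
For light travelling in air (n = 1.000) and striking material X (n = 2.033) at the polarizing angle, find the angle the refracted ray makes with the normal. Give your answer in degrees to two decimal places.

θ_B = arctan(n₂/n₁) = arctan(2.033/1.000) = 63.81°.
The refracted ray is perpendicular to the reflected ray, so θ_t = 90° − θ_B = 26.19°.

θ_t ≈ 26.19°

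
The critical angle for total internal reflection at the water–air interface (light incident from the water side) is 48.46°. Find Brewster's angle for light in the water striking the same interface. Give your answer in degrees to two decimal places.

sin θ_c = n₂/n₁, so n₂/n₁ = sin 48.46° = 0.7485.
Brewster: tan θ_B = n₂/n₁ = 0.7485.
θ_B = arctan(0.7485) = 36.81°.

θ_B ≈ 36.81°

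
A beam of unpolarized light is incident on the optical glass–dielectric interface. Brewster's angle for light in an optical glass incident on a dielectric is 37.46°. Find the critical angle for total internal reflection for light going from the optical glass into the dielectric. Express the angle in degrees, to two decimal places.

θ_c ≈ 50.02°

tan θ_B = n₂/n₁ = tan 37.46° = 0.7662.
Total internal reflection: sin θ_c = n₂/n₁ = 0.7662.
θ_c = arcsin(0.7662) = 50.02°.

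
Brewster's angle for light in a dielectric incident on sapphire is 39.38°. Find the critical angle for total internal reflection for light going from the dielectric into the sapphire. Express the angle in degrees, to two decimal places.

n₂/n₁ = tan 39.38° = 0.8208; the critical angle satisfies sin θ_c = n₂/n₁.
θ_c = arcsin(0.8208) = 55.17°.

θ_c ≈ 55.17°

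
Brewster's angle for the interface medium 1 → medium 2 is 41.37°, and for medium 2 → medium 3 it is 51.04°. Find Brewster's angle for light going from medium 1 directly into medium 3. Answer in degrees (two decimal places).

tan θ_B(1→2) = n₂/n₁ = tan 41.37° = 0.8807.
tan θ_B(2→3) = n₃/n₂ = tan 51.04° = 1.2367.
So n₃/n₁ = (n₂/n₁)(n₃/n₂) = 0.8807 × 1.2367 = 1.0891.
θ_B(1→3) = arctan(1.0891) = 47.44°.

θ_B ≈ 47.44°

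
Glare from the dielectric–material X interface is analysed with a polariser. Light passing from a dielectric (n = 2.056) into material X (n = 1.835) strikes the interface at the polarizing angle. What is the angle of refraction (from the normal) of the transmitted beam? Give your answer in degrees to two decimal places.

First find Brewster's angle: tan θ_B = 1.835/2.056 = 0.8925, giving θ_B = 41.75°.
The refracted ray is perpendicular to the reflected ray, so θ_t = 90° − θ_B = 48.25°.

θ_t ≈ 48.25°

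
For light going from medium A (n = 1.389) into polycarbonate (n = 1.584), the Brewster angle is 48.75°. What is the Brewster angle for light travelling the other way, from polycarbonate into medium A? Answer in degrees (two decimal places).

θ_B' ≈ 41.25°

Reversing the direction swaps n₁ and n₂, so tan θ_B' = 1/tan θ_B and θ_B' = 90° − θ_B.
Hence θ_B' = 90° − 48.75° = 41.25°.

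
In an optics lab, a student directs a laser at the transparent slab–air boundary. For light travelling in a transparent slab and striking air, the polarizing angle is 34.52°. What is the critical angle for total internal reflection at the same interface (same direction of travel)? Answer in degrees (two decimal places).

n₂/n₁ = tan 34.52° = 0.6878; the critical angle satisfies sin θ_c = n₂/n₁.
θ_c = arcsin(0.6878) = 43.46°.

θ_c ≈ 43.46°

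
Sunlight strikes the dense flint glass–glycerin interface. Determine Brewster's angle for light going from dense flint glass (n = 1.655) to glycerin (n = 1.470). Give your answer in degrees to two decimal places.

θ_B ≈ 41.61°

Here n₂/n₁ = 1.470/1.655 = 0.8882, and Brewster's law gives tan θ_B = n₂/n₁.
So θ_B = arctan 0.8882 = 41.61°.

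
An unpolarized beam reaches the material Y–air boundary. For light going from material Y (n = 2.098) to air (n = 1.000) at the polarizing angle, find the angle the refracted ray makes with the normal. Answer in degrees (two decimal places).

θ_t ≈ 64.52°

θ_B = arctan(n₂/n₁) = arctan(1.000/2.098) = 25.48°.
Since θ_B + θ_t = 90° at Brewster incidence, θ_t = 90° − 25.48° = 64.52°.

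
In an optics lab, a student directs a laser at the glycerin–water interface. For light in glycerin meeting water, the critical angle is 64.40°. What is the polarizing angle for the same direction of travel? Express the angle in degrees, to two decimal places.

n₂/n₁ = sin θ_c = sin 64.40° = 0.9018.
tan θ_B equals the same ratio, so θ_B = arctan(0.9018) = 42.05°.

θ_B ≈ 42.05°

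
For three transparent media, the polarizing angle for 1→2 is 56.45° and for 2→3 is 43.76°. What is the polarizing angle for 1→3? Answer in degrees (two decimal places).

Each Brewster angle gives a ratio: n₂/n₁ = tan 56.45° = 1.5080, n₃/n₂ = tan 43.76° = 0.9576.
Multiplying, n₃/n₁ = 1.5080 × 0.9576 = 1.4441, and θ_B(1→3) = arctan 1.4441 = 55.30°.

θ_B ≈ 55.30°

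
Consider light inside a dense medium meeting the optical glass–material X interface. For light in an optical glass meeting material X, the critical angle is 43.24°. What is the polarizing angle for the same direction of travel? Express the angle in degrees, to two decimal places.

θ_B ≈ 34.41°

sin θ_c = n₂/n₁, so n₂/n₁ = sin 43.24° = 0.6851.
Brewster: tan θ_B = n₂/n₁ = 0.6851.
θ_B = arctan(0.6851) = 34.41°.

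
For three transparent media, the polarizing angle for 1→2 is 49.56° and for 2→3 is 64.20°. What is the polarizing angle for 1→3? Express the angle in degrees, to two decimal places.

Each Brewster angle gives a ratio: n₂/n₁ = tan 49.56° = 1.1733, n₃/n₂ = tan 64.20° = 2.0686.
So n₃/n₁ = (n₂/n₁)(n₃/n₂) = 1.1733 × 2.0686 = 2.4272.
θ_B(1→3) = arctan(2.4272) = 67.61°.

θ_B ≈ 67.61°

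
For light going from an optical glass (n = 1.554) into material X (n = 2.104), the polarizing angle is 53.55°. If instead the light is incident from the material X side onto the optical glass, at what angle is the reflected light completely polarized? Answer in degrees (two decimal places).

θ_B' ≈ 36.45°

tan θ_B' = n₁/n₂ = 1/tan θ_B, so θ_B' = 90° − θ_B.
θ_B' = 90° − 53.55° = 36.45°.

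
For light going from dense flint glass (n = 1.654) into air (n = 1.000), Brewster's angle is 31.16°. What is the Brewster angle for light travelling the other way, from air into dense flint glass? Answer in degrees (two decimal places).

θ_B' ≈ 58.84°

tan θ_B' = n₁/n₂ = 1/tan θ_B, so θ_B' = 90° − θ_B.
θ_B' = 90° − 31.16° = 58.84°.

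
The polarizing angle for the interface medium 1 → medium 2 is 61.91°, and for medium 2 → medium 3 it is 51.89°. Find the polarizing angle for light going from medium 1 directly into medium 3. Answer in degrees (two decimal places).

n₂/n₁ = tan 61.91° = 1.8736 and n₃/n₂ = tan 51.89° = 1.2749.
n₃/n₁ = 2.3887. Then tan θ_B(1→3) = n₃/n₁, so θ_B(1→3) = arctan(2.3887) = 67.28°.

θ_B ≈ 67.28°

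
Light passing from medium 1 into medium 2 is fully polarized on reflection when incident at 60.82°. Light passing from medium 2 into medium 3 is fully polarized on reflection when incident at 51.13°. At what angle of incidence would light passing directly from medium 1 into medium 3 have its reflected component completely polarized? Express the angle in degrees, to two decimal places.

n₂/n₁ = tan 60.82° = 1.7908 and n₃/n₂ = tan 51.13° = 1.2406.
So n₃/n₁ = (n₂/n₁)(n₃/n₂) = 1.7908 × 1.2406 = 2.2217.
θ_B(1→3) = arctan(2.2217) = 65.77°.

θ_B ≈ 65.77°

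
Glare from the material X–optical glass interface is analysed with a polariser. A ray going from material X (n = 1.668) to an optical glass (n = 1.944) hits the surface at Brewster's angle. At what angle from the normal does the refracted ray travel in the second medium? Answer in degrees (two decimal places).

First find Brewster's angle: tan θ_B = 1.944/1.668 = 1.1655, giving θ_B = 49.37°.
At Brewster's angle the reflected and refracted rays are perpendicular, so θ_t = 90° − θ_B = 90° − 49.37° = 40.63°.

θ_t ≈ 40.63°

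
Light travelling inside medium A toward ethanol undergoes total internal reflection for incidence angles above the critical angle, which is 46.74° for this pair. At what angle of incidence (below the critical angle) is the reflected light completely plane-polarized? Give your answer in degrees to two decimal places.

θ_B ≈ 36.06°

sin θ_c = n₂/n₁, so n₂/n₁ = sin 46.74° = 0.7283.
Brewster: tan θ_B = n₂/n₁ = 0.7283.
θ_B = arctan(0.7283) = 36.06°.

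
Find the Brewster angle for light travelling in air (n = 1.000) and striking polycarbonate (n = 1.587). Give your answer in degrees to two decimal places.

θ_B ≈ 57.78°

tan θ_B = n₂/n₁ = 1.587/1.000 = 1.5870. Taking the arctangent, θ_B = 57.78°.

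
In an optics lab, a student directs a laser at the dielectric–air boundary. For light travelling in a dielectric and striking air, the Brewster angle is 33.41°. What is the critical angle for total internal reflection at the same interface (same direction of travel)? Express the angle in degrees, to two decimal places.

n₂/n₁ = tan 33.41° = 0.6596; the critical angle satisfies sin θ_c = n₂/n₁.
θ_c = arcsin(0.6596) = 41.27°.

θ_c ≈ 41.27°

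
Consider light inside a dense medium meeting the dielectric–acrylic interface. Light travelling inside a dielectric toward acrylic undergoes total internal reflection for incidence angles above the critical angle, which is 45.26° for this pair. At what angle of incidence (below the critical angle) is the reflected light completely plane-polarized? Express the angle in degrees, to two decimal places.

θ_B ≈ 35.39°

At the critical angle sin θ_c = n₂/n₁, giving n₂/n₁ = sin 45.26° = 0.7103.
Then tan θ_B = n₂/n₁ = 0.7103, so θ_B = arctan 0.7103 = 35.39°.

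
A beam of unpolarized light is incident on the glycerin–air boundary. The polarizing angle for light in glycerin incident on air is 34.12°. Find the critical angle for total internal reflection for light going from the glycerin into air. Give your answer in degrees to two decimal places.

From Brewster, n₂/n₁ = tan θ_B = tan 34.12° = 0.6776.
Then sin θ_c = n₂/n₁ = 0.6776, so θ_c = arcsin 0.6776 = 42.65°.

θ_c ≈ 42.65°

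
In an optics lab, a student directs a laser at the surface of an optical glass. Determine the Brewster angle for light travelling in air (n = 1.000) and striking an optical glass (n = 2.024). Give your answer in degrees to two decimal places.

θ_B ≈ 63.71°

The reflected p-component vanishes when tan θ_B = n₂/n₁.
Here n₂/n₁ = 2.024/1.000 = 2.0240, and Brewster's law gives tan θ_B = n₂/n₁.
θ_B = arctan(2.0240) = 63.71°.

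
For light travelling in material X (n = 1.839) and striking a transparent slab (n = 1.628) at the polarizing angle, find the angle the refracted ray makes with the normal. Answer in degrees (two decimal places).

First find Brewster's angle: tan θ_B = 1.628/1.839 = 0.8853, giving θ_B = 41.52°.
The refracted ray is perpendicular to the reflected ray, so θ_t = 90° − θ_B = 48.48°.

θ_t ≈ 48.48°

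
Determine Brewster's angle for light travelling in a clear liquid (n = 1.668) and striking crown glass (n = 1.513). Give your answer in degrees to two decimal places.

At Brewster's angle the reflected and refracted rays are perpendicular, which with Snell's law gives tan θ_B = n₂/n₁.
Brewster's condition: tan θ_B = n₂/n₁ = 1.513/1.668 = 0.9071. Taking the arctangent, θ_B = 42.21°.

θ_B ≈ 42.21°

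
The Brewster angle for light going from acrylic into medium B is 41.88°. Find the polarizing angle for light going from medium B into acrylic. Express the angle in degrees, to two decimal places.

θ_B' ≈ 48.12°

tan θ_B' = n₁/n₂ = 1/tan θ_B, so θ_B' = 90° − θ_B.
θ_B' = 90° − 41.88° = 48.12°.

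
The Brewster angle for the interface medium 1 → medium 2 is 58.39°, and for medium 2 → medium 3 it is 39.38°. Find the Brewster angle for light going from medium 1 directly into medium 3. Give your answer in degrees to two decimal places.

θ_B ≈ 53.14°

Each Brewster angle gives a ratio: n₂/n₁ = tan 58.39° = 1.6248, n₃/n₂ = tan 39.38° = 0.8208.
n₃/n₁ = 1.3337. Then tan θ_B(1→3) = n₃/n₁, so θ_B(1→3) = arctan(1.3337) = 53.14°.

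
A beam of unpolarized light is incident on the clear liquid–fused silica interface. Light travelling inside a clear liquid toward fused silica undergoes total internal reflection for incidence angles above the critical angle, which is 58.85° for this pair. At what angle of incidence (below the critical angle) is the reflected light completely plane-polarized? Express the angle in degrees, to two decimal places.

θ_B ≈ 40.56°

n₂/n₁ = sin θ_c = sin 58.85° = 0.8558.
tan θ_B equals the same ratio, so θ_B = arctan(0.8558) = 40.56°.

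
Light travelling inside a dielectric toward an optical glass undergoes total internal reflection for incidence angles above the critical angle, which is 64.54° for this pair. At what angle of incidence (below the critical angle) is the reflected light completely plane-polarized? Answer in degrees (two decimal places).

sin θ_c = n₂/n₁, so n₂/n₁ = sin 64.54° = 0.9029.
Brewster: tan θ_B = n₂/n₁ = 0.9029.
θ_B = arctan(0.9029) = 42.08°.

θ_B ≈ 42.08°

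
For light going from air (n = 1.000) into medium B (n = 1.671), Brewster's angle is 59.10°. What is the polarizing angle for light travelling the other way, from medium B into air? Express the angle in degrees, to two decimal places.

θ_B' ≈ 30.90°

tan θ_B' = n₁/n₂ = 1/tan θ_B, so θ_B' = 90° − θ_B.
θ_B' = 90° − 59.10° = 30.90°.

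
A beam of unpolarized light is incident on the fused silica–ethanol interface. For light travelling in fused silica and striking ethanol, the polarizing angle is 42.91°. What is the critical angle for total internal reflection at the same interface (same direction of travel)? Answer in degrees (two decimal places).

θ_c ≈ 68.37°

tan θ_B = n₂/n₁ = tan 42.91° = 0.9296.
Total internal reflection: sin θ_c = n₂/n₁ = 0.9296.
θ_c = arcsin(0.9296) = 68.37°.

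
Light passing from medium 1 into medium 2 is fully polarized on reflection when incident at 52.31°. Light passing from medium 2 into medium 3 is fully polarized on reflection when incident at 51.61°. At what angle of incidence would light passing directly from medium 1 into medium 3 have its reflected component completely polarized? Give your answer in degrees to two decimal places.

θ_B ≈ 58.53°

tan θ_B(1→2) = n₂/n₁ = tan 52.31° = 1.2943.
tan θ_B(2→3) = n₃/n₂ = tan 51.61° = 1.2621.
n₃/n₁ = 1.6336. Then tan θ_B(1→3) = n₃/n₁, so θ_B(1→3) = arctan(1.6336) = 58.53°.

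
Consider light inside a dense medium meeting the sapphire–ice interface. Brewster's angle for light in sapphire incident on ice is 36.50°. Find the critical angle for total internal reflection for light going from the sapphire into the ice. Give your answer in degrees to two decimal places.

θ_c ≈ 47.73°

From Brewster, n₂/n₁ = tan θ_B = tan 36.50° = 0.7400.
Then sin θ_c = n₂/n₁ = 0.7400, so θ_c = arcsin 0.7400 = 47.73°.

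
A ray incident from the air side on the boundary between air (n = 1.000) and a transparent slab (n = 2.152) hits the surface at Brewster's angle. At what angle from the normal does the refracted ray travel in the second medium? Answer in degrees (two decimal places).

θ_t ≈ 24.92°

θ_B = arctan(n₂/n₁) = arctan(2.152/1.000) = 65.08°.
At Brewster's angle the reflected and refracted rays are perpendicular, so θ_t = 90° − θ_B = 90° − 65.08° = 24.92°.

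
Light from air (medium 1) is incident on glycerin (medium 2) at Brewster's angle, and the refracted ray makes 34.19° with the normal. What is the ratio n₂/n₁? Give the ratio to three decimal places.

θ_B + θ_t = 90°, so θ_B = 90° − 34.19° = 55.81°.
Then n₂/n₁ = tan θ_B = tan 55.81° = 1.472.

n₂/n₁ ≈ 1.472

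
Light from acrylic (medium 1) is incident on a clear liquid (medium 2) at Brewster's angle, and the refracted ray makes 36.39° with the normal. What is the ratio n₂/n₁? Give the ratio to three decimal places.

n₂/n₁ ≈ 1.357

θ_B + θ_t = 90°, so θ_B = 90° − 36.39° = 53.61°.
Then n₂/n₁ = tan θ_B = tan 53.61° = 1.357.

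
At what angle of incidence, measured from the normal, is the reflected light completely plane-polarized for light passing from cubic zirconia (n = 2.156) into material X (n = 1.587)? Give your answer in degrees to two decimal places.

θ_B ≈ 36.36°

Brewster's condition: tan θ_B = n₂/n₁ = 1.587/2.156 = 0.7361.
So θ_B = arctan 0.7361 = 36.36°.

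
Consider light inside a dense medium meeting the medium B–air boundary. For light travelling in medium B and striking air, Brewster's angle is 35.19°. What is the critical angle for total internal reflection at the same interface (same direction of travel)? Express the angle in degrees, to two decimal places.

θ_c ≈ 44.84°

tan θ_B = n₂/n₁ = tan 35.19° = 0.7052.
Total internal reflection: sin θ_c = n₂/n₁ = 0.7052.
θ_c = arcsin(0.7052) = 44.84°.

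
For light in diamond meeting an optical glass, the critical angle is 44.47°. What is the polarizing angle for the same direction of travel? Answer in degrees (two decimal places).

n₂/n₁ = sin θ_c = sin 44.47° = 0.7005.
tan θ_B equals the same ratio, so θ_B = arctan(0.7005) = 35.01°.

θ_B ≈ 35.01°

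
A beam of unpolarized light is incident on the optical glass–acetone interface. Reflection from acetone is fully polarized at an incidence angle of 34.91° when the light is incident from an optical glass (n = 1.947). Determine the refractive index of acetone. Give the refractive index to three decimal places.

n ≈ 1.359

At the Brewster angle, tan θ_B = n₂/n₁ with n₁ on the incident side (an optical glass) and n₂ on the transmitted side (acetone).
n₂ = n₁ tan θ_B = 1.947 × tan 34.91° = 1.359.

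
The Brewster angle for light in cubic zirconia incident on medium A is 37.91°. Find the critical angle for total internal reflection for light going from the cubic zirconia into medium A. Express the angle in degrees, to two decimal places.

tan θ_B = n₂/n₁ = tan 37.91° = 0.7788.
Total internal reflection: sin θ_c = n₂/n₁ = 0.7788.
θ_c = arcsin(0.7788) = 51.15°.

θ_c ≈ 51.15°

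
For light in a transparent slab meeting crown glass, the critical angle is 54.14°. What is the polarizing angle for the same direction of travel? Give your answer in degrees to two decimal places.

θ_B ≈ 39.02°

At the critical angle sin θ_c = n₂/n₁, giving n₂/n₁ = sin 54.14° = 0.8105.
Then tan θ_B = n₂/n₁ = 0.8105, so θ_B = arctan 0.8105 = 39.02°.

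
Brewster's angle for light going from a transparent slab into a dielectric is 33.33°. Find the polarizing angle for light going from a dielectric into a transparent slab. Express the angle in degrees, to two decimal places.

θ_B' ≈ 56.67°

The two Brewster angles are complementary: θ_B' = 90° − θ_B = 90° − 33.33° = 56.67°.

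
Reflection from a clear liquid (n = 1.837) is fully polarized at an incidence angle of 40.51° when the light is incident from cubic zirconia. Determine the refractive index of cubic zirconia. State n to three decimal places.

n ≈ 2.150

At Brewster's angle, tan θ_B = n₂/n₁ with n₁ on the incident side (cubic zirconia) and n₂ on the transmitted side (a clear liquid).
n₁ = n₂ / tan θ_B = 1.837 / tan 40.51° = 2.150.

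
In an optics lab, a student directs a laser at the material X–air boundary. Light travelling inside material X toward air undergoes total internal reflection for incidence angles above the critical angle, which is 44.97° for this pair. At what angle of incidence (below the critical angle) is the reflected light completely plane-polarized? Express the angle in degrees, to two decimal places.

θ_B ≈ 35.25°

At the critical angle sin θ_c = n₂/n₁, giving n₂/n₁ = sin 44.97° = 0.7067.
Then tan θ_B = n₂/n₁ = 0.7067, so θ_B = arctan 0.7067 = 35.25°.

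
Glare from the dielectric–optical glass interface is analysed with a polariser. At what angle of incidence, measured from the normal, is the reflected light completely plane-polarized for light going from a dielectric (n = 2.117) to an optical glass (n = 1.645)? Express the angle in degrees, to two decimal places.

Brewster's condition: tan θ_B = n₂/n₁ = 1.645/2.117 = 0.7770.
So θ_B = arctan 0.7770 = 37.85°.

θ_B ≈ 37.85°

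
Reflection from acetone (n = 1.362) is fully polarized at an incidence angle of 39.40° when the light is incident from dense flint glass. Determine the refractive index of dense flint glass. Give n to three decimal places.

n ≈ 1.658

Full polarization of the reflected beam means tan θ_B = n₂/n₁, where n₁ is the incident medium (dense flint glass).
n₁ = n₂ / tan θ_B = 1.362 / tan 39.40° = 1.658.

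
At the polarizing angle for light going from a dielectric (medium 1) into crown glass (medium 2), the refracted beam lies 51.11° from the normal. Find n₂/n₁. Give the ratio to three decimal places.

θ_B + θ_t = 90°, so θ_B = 90° − 51.11° = 38.89°.
tan θ_B = n₂/n₁, so n₂/n₁ = tan 38.89° = 0.807.

n₂/n₁ ≈ 0.807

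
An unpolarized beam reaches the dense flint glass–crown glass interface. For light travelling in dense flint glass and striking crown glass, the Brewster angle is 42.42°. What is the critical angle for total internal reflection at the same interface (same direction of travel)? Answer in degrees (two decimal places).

n₂/n₁ = tan 42.42° = 0.9138; the critical angle satisfies sin θ_c = n₂/n₁.
θ_c = arcsin(0.9138) = 66.03°.

θ_c ≈ 66.03°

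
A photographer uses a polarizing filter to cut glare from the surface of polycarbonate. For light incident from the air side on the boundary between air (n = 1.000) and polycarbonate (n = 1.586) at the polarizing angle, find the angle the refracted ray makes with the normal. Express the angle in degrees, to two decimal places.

θ_B = arctan(n₂/n₁) = arctan(1.586/1.000) = 57.77°.
At Brewster's angle the reflected and refracted rays are perpendicular, so θ_t = 90° − θ_B = 90° − 57.77° = 32.23°.

θ_t ≈ 32.23°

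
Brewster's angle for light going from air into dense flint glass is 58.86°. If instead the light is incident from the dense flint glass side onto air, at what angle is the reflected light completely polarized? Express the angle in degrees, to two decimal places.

The two Brewster angles are complementary: θ_B' = 90° − θ_B = 90° − 58.86° = 31.14°.

θ_B' ≈ 31.14°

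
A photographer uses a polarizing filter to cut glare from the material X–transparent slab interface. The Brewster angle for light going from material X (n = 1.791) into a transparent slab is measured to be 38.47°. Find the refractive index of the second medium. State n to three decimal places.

n ≈ 1.423

Brewster's law: tan θ_B = n₂/n₁ (light incident in material X, refracted into a transparent slab).
n₂ = n₁ tan θ_B = 1.791 × tan 38.47° = 1.423.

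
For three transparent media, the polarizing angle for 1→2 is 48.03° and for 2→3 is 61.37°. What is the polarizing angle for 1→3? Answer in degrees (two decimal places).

Each Brewster angle gives a ratio: n₂/n₁ = tan 48.03° = 1.1118, n₃/n₂ = tan 61.37° = 1.8318.
So n₃/n₁ = (n₂/n₁)(n₃/n₂) = 1.1118 × 1.8318 = 2.0366.
θ_B(1→3) = arctan(2.0366) = 63.85°.

θ_B ≈ 63.85°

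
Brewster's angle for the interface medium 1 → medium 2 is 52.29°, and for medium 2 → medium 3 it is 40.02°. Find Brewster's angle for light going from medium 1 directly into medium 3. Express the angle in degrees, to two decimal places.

θ_B ≈ 47.36°

n₂/n₁ = tan 52.29° = 1.2934 and n₃/n₂ = tan 40.02° = 0.8397.
So n₃/n₁ = (n₂/n₁)(n₃/n₂) = 1.2934 × 0.8397 = 1.0860.
θ_B(1→3) = arctan(1.0860) = 47.36°.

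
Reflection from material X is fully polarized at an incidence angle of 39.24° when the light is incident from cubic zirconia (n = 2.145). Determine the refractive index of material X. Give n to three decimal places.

n ≈ 1.752

Brewster's law: tan θ_B = n₂/n₁ (light incident in cubic zirconia, refracted into material X).
n₂ = n₁ tan θ_B = 2.145 × tan 39.24° = 1.752.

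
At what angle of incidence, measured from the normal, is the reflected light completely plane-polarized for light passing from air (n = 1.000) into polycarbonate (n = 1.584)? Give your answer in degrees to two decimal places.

tan θ_B = n₂/n₁ = 1.584/1.000 = 1.5840.
So θ_B = arctan 1.5840 = 57.74°.

θ_B ≈ 57.74°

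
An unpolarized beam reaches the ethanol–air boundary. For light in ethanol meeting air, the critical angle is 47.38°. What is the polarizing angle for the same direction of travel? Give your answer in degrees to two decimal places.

At the critical angle sin θ_c = n₂/n₁, giving n₂/n₁ = sin 47.38° = 0.7359.
Then tan θ_B = n₂/n₁ = 0.7359, so θ_B = arctan 0.7359 = 36.35°.

θ_B ≈ 36.35°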